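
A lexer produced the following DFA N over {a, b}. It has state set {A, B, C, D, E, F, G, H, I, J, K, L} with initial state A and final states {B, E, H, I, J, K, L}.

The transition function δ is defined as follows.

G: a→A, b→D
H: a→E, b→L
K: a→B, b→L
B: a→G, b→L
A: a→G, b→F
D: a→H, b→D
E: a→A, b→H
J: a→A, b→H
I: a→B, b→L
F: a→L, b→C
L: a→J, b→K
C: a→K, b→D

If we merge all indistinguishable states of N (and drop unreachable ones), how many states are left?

First remove the unreachable states {I}; 11 states remain.
P0 = {B,E,H,J,K,L} | {A,C,D,F,G}.
Split {B,E,H,J,K,L} by δ(·,a) → {B,E,J} and {H,K,L}.
On input a, block {A,C,D,F,G} splits into {C,D,F} and {A,G}.
No further refinement is possible. Final partition (4 blocks): {B,E,J} | {C,D,F} | {H,K,L} | {A,G}.

4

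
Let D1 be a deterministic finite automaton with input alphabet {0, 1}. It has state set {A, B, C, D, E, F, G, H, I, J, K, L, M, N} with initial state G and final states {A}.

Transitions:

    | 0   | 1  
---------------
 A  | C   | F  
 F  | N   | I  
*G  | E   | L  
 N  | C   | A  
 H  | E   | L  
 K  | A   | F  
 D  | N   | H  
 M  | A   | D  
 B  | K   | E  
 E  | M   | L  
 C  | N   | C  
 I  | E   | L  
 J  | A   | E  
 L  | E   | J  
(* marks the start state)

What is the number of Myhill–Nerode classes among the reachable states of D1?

9

States {B,K} cannot be reached from the start state, so discard them.
Start with accepting vs non-accepting: {A} | {C,D,E,F,G,H,I,J,L,M,N}.
Split {C,D,E,F,G,H,I,J,L,M,N} by δ(·,0) → {C,D,E,F,G,H,I,L,N} and {J,M}.
Refine {C,D,E,F,G,H,I,L,N} on symbol 0: members go to different blocks, giving {C,D,F,G,H,I,L,N} and {E}.
Split {C,D,F,G,H,I,L,N} by δ(·,0) → {C,D,F,N} and {G,H,I,L}.
Split {C,D,F,N} by δ(·,1) → {D,F} and {C} and {N}.
Refine {J,M} on symbol 1: members go to different blocks, giving {J} and {M}.
Split {G,H,I,L} by δ(·,1) → {G,H,I} and {L}.
Stable partition: {A} | {D,F} | {J} | {E} | {G,H,I} | {C} | {N} | {M} | {L} — 9 equivalence classes.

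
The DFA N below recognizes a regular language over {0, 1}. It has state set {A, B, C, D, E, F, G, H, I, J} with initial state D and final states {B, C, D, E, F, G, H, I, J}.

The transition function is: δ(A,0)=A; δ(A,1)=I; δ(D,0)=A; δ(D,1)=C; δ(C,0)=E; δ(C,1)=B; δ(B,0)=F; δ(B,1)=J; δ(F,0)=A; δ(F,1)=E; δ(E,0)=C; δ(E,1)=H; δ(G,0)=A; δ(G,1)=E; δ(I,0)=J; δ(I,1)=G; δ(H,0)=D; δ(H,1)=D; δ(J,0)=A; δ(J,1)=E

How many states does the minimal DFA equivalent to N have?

Every state is reachable, so we keep all 10.
P0 = {B,C,D,E,F,G,H,I,J} | {A}.
Refine {B,C,D,E,F,G,H,I,J} on symbol 0: members go to different blocks, giving {B,C,E,H,I} and {D,F,G,J}.
Split {B,C,E,H,I} by δ(·,0) → {B,H,I} and {C,E}.
No further refinement is possible. Final partition (4 blocks): {B,H,I} | {A} | {D,F,G,J} | {C,E}.

4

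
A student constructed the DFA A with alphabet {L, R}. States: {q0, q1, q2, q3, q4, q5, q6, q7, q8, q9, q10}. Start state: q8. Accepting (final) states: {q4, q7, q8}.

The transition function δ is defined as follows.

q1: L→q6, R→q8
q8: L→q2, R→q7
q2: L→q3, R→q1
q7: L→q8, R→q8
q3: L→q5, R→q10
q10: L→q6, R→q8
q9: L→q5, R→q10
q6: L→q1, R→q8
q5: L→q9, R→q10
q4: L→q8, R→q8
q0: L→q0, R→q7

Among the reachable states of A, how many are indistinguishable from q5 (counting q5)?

First remove the unreachable states {q0,q4}; 9 states remain.
Start with accepting vs non-accepting: {q7,q8} | {q1,q2,q3,q5,q6,q9,q10}.
On input L, block {q7,q8} splits into {q7} and {q8}.
Split {q1,q2,q3,q5,q6,q9,q10} by δ(·,R) → {q2,q3,q5,q9} and {q1,q6,q10}.
No further refinement is possible. Final partition (4 blocks): {q7} | {q2,q3,q5,q9} | {q8} | {q1,q6,q10}.
State q5 belongs to the block {q2,q3,q5,q9}, which has 4 states.

4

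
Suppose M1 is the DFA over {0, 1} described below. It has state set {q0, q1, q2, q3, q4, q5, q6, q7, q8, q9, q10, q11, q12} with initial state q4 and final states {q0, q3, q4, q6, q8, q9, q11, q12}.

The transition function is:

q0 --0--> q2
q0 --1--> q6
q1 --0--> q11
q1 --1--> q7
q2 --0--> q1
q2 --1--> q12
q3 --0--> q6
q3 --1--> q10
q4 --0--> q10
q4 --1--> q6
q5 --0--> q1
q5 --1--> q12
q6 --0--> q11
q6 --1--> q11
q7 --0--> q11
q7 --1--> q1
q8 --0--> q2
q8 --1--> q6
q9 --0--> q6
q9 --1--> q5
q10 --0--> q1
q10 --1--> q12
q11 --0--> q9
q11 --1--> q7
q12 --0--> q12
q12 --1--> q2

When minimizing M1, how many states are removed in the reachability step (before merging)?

No path from q4 leads to q0, q3, q8; the other 10 states are all reachable.

3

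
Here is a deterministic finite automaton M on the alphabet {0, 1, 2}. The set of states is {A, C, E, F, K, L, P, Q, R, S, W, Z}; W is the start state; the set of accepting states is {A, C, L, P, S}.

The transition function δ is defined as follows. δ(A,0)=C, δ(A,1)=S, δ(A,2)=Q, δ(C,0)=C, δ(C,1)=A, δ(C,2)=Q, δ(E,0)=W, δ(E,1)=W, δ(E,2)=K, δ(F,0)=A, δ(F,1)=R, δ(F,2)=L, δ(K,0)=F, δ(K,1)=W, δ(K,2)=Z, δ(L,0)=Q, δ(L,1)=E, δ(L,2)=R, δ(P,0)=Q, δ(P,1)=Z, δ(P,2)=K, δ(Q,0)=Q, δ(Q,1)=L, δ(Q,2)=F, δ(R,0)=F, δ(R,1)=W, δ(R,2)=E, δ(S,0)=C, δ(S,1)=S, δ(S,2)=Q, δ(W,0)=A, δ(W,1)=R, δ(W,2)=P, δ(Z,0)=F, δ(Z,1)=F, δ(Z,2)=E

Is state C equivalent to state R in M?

Start with accepting vs non-accepting: {A,C,L,P,S} | {E,F,K,Q,R,W,Z}.
Split {A,C,L,P,S} by δ(·,0) → {A,C,S} and {L,P}.
Refine {E,F,K,Q,R,W,Z} on symbol 0: members go to different blocks, giving {E,K,Q,R,Z} and {F,W}.
Refine {E,K,Q,R,Z} on symbol 0: members go to different blocks, giving {E,K,R,Z} and {Q}.
The partition is now stable with 5 blocks: {A,C,S} | {E,K,R,Z} | {L,P} | {F,W} | {Q}.
C and R end up in different blocks, so they are distinguishable. For instance, the string 'ε' is accepted from only C.

No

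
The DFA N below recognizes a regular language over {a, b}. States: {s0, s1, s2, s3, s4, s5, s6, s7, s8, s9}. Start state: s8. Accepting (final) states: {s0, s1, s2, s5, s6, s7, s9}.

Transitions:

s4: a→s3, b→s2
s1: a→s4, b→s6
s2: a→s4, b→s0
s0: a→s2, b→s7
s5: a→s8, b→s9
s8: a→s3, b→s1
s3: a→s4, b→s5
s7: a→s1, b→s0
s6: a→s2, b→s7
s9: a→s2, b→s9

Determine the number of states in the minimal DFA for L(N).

Every state is reachable, so we keep all 10.
Initial partition by acceptance: {s0,s1,s2,s5,s6,s7,s9} | {s3,s4,s8}.
Split {s0,s1,s2,s5,s6,s7,s9} by δ(·,a) → {s0,s6,s7,s9} and {s1,s2,s5}.
The partition is now stable with 3 blocks: {s0,s6,s7,s9} | {s3,s4,s8} | {s1,s2,s5}.

3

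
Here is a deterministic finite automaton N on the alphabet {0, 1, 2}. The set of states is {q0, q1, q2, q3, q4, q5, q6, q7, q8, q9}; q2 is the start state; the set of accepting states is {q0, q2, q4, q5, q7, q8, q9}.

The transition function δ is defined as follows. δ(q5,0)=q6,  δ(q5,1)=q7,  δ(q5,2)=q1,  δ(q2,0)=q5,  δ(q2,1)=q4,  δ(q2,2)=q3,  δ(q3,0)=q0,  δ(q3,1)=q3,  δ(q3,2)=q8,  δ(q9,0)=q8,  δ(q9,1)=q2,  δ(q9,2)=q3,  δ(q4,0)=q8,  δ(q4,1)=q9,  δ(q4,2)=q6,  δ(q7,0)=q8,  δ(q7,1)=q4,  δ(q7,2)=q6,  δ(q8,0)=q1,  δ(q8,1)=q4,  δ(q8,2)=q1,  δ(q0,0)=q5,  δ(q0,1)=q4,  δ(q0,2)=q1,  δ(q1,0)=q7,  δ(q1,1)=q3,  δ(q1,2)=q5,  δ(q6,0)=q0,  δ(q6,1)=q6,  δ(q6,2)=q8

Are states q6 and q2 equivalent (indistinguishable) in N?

No

Start with accepting vs non-accepting: {q0,q2,q4,q5,q7,q8,q9} | {q1,q3,q6}.
On input 0, block {q0,q2,q4,q5,q7,q8,q9} splits into {q0,q2,q4,q7,q9} and {q5,q8}.
Stable partition: {q0,q2,q4,q7,q9} | {q1,q3,q6} | {q5,q8} — 3 equivalence classes.
q6 and q2 end up in different blocks, so they are distinguishable. For instance, the string 'ε' is accepted from only q2.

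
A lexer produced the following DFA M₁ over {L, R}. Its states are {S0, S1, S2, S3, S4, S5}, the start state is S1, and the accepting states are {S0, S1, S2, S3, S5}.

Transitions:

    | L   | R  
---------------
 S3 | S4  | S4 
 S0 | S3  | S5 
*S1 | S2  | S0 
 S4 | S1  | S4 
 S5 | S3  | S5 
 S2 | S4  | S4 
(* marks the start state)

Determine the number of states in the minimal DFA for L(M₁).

Start with accepting vs non-accepting: {S0,S1,S2,S3,S5} | {S4}.
Split {S0,S1,S2,S3,S5} by δ(·,L) → {S0,S1,S5} and {S2,S3}.
No further refinement is possible. Final partition (3 blocks): {S0,S1,S5} | {S4} | {S2,S3}.

3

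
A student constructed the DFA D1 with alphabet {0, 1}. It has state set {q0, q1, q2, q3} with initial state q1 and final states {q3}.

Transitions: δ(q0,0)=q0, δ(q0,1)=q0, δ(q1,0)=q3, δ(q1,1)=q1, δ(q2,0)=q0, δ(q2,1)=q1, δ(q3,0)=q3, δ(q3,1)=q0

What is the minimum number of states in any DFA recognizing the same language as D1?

3

Reachable states from the start: {q0,q1,q3}. Unreachable: {q2} — drop them.
Initial partition by acceptance: {q3} | {q0,q1}.
Split {q0,q1} by δ(·,0) → {q0} and {q1}.
Stable partition: {q3} | {q0} | {q1} — 3 equivalence classes.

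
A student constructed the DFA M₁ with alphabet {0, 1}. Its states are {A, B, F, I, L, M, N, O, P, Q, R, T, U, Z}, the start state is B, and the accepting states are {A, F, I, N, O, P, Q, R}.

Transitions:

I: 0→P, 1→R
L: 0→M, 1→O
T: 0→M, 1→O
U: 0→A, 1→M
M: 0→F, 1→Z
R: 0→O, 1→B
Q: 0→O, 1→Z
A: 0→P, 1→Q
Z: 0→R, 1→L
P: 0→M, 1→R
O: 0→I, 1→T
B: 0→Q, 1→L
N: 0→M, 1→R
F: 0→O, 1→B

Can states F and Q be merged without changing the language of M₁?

States {A,N,U} cannot be reached from the start state, so discard them.
Initial partition by acceptance: {F,I,O,P,Q,R} | {B,L,M,T,Z}.
Split {F,I,O,P,Q,R} by δ(·,0) → {F,I,O,Q,R} and {P}.
Split {F,I,O,Q,R} by δ(·,0) → {F,O,Q,R} and {I}.
Split {F,O,Q,R} by δ(·,0) → {F,Q,R} and {O}.
On input 0, block {B,L,M,T,Z} splits into {B,M,Z} and {L,T}.
Split {B,M,Z} by δ(·,1) → {B,Z} and {M}.
Stable partition: {F,Q,R} | {B,Z} | {P} | {I} | {O} | {L,T} | {M} — 7 equivalence classes.
F and Q lie in the same block of the stable partition, so they are equivalent — no string distinguishes them.

Yes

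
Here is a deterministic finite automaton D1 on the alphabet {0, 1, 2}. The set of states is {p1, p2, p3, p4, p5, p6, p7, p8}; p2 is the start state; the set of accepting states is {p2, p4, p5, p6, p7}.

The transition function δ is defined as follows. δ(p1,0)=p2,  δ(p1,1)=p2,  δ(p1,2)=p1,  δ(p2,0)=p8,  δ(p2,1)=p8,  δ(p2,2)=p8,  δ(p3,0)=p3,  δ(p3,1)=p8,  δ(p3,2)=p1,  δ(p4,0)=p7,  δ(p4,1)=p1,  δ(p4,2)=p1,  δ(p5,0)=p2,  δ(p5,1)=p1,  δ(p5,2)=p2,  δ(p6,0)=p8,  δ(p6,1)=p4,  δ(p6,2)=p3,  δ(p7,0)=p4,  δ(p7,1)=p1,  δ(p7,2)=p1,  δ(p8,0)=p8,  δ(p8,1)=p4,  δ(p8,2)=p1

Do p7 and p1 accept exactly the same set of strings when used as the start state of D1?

First remove the unreachable states {p3,p5,p6}; 5 states remain.
Initial partition by acceptance: {p2,p4,p7} | {p1,p8}.
On input 0, block {p2,p4,p7} splits into {p4,p7} and {p2}.
Split {p1,p8} by δ(·,0) → {p1} and {p8}.
No further refinement is possible. Final partition (4 blocks): {p4,p7} | {p1} | {p2} | {p8}.
p7 and p1 end up in different blocks, so they are distinguishable. For instance, the string 'ε' is accepted from only p7.

No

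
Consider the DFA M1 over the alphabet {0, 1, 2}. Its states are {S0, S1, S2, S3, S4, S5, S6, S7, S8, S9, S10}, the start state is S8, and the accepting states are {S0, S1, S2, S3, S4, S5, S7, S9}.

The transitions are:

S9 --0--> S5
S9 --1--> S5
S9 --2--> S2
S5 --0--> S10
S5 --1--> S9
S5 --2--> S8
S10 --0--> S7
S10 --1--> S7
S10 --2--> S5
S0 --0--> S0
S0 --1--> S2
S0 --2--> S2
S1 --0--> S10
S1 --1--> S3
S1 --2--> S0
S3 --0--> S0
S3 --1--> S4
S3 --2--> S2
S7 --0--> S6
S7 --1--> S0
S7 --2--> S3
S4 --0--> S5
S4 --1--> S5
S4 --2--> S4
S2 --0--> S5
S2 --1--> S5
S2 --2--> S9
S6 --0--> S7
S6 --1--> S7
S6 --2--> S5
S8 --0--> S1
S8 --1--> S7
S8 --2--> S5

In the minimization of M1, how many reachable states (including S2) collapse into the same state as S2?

All states are reachable from the start state.
Initial partition by acceptance: {S0,S1,S2,S3,S4,S5,S7,S9} | {S6,S8,S10}.
Split {S0,S1,S2,S3,S4,S5,S7,S9} by δ(·,0) → {S0,S2,S3,S4,S9} and {S1,S5,S7}.
On input 0, block {S0,S2,S3,S4,S9} splits into {S2,S4,S9} and {S0,S3}.
Split {S1,S5,S7} by δ(·,1) → {S1,S7} and {S5}.
The partition is now stable with 5 blocks: {S2,S4,S9} | {S6,S8,S10} | {S1,S7} | {S0,S3} | {S5}.
The equivalence class containing S2 is {S2,S4,S9}, of size 3.

3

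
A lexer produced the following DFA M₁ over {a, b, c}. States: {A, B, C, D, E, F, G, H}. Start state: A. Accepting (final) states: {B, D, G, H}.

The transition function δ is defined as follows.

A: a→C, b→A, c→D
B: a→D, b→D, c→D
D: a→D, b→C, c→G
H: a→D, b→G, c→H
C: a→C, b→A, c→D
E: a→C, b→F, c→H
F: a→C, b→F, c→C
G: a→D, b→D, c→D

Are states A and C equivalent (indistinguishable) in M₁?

First remove the unreachable states {B,E,F,H}; 4 states remain.
Initial partition by acceptance: {D,G} | {A,C}.
On input b, block {D,G} splits into {D} and {G}.
No further refinement is possible. Final partition (3 blocks): {D} | {A,C} | {G}.
A and C lie in the same block of the stable partition, so they are equivalent — no string distinguishes them.

Yes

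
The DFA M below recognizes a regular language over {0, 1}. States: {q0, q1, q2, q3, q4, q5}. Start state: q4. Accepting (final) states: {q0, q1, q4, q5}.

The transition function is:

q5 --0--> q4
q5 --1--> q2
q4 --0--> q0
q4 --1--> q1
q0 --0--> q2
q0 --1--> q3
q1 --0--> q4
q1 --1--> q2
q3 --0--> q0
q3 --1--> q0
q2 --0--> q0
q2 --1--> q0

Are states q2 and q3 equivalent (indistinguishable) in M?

Reachable states from the start: {q0,q1,q2,q3,q4}. Unreachable: {q5} — drop them.
Start with accepting vs non-accepting: {q0,q1,q4} | {q2,q3}.
Refine {q0,q1,q4} on symbol 0: members go to different blocks, giving {q1,q4} and {q0}.
On input 0, block {q1,q4} splits into {q1} and {q4}.
No further refinement is possible. Final partition (4 blocks): {q1} | {q2,q3} | {q0} | {q4}.
q2 and q3 lie in the same block of the stable partition, so they are equivalent — no string distinguishes them.

Yes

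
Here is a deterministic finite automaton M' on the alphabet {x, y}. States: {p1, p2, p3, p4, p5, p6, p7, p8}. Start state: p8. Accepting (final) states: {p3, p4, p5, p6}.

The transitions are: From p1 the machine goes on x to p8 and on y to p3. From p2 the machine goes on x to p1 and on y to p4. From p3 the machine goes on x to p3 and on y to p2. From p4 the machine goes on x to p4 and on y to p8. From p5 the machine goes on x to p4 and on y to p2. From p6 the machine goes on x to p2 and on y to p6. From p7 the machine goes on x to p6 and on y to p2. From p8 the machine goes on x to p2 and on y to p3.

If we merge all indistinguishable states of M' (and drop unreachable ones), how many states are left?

Reachable states from the start: {p1,p2,p3,p4,p8}. Unreachable: {p5,p6,p7} — drop them.
P0 = {p3,p4} | {p1,p2,p8}.
The partition is now stable with 2 blocks: {p3,p4} | {p1,p2,p8}.

2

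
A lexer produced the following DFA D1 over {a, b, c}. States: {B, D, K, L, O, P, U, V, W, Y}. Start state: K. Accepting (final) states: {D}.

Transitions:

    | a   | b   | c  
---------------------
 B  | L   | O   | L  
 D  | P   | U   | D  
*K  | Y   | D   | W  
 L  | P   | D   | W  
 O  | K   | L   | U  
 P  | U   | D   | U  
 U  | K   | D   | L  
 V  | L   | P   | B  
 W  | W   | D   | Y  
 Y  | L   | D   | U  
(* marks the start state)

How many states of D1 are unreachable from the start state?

3

No path from K leads to B, O, V; the other 7 states are all reachable.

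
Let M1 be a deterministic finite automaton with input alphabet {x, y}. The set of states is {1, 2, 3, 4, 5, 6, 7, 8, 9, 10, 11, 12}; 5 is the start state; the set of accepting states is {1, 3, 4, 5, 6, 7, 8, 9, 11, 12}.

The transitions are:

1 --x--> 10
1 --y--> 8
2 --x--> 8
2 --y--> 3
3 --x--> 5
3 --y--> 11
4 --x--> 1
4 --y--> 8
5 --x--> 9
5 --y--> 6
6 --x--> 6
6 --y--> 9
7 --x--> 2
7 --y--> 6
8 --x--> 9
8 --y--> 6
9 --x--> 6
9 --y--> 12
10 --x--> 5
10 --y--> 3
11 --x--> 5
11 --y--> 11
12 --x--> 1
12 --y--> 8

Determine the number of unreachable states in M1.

3

BFS from 5 reaches {1, 3, 5, 6, 8, 9, 10, 11, 12}; the 3 state(s) 2, 4, 7 are never visited.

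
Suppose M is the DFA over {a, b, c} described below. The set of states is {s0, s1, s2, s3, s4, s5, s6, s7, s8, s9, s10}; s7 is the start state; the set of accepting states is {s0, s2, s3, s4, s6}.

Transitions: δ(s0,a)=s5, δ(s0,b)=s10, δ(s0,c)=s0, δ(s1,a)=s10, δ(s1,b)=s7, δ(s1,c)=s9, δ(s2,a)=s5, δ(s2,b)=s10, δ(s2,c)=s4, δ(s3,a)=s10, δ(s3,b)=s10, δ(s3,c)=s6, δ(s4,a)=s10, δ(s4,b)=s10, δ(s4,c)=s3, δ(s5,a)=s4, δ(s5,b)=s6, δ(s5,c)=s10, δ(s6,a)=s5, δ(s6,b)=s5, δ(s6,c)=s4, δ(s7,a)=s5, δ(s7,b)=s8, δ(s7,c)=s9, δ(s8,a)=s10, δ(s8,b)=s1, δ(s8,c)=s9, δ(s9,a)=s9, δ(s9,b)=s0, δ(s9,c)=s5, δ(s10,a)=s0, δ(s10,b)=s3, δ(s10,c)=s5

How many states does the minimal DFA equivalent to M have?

First remove the unreachable states {s2}; 10 states remain.
P0 = {s0,s3,s4,s6} | {s1,s5,s7,s8,s9,s10}.
Split {s1,s5,s7,s8,s9,s10} by δ(·,a) → {s1,s7,s8,s9} and {s5,s10}.
On input a, block {s1,s7,s8,s9} splits into {s1,s7,s8} and {s9}.
Stable partition: {s0,s3,s4,s6} | {s1,s7,s8} | {s5,s10} | {s9} — 4 equivalence classes.

4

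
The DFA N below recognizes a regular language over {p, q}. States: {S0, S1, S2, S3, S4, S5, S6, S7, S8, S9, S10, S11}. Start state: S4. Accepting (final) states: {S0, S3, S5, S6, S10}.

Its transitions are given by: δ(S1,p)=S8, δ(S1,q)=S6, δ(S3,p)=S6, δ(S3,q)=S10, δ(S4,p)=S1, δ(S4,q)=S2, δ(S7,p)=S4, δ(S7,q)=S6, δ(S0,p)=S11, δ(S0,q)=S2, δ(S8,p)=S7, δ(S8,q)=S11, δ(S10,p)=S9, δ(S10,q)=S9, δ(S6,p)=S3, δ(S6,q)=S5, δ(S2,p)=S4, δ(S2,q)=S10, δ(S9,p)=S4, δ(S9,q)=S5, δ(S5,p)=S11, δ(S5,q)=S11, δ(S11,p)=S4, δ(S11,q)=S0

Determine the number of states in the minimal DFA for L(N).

5

All states are reachable from the start state.
P0 = {S0,S3,S5,S6,S10} | {S1,S2,S4,S7,S8,S9,S11}.
Refine {S0,S3,S5,S6,S10} on symbol p: members go to different blocks, giving {S0,S5,S10} and {S3,S6}.
On input q, block {S1,S2,S4,S7,S8,S9,S11} splits into {S2,S9,S11} and {S1,S7} and {S4,S8}.
The partition is now stable with 5 blocks: {S0,S5,S10} | {S2,S9,S11} | {S3,S6} | {S1,S7} | {S4,S8}.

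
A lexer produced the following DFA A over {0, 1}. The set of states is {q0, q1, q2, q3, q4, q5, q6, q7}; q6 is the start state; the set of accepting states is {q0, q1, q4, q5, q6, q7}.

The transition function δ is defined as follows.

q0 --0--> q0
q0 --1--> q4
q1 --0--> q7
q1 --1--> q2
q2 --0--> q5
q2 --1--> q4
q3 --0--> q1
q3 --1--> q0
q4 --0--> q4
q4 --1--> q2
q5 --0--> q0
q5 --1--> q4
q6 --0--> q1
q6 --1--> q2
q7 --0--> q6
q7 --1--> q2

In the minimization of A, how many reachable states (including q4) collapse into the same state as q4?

States {q3} cannot be reached from the start state, so discard them.
Initial partition by acceptance: {q0,q1,q4,q5,q6,q7} | {q2}.
On input 1, block {q0,q1,q4,q5,q6,q7} splits into {q1,q4,q6,q7} and {q0,q5}.
Stable partition: {q1,q4,q6,q7} | {q2} | {q0,q5} — 3 equivalence classes.
State q4 belongs to the block {q1,q4,q6,q7}, which has 4 states.

4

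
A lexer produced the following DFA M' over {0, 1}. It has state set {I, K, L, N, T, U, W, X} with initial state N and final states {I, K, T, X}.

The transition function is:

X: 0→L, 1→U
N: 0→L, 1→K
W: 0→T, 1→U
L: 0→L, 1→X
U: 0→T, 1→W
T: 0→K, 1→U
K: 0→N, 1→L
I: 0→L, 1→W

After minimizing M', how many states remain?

States {I} cannot be reached from the start state, so discard them.
Initial partition by acceptance: {K,T,X} | {L,N,U,W}.
On input 0, block {K,T,X} splits into {K,X} and {T}.
On input 0, block {L,N,U,W} splits into {L,N} and {U,W}.
Refine {K,X} on symbol 1: members go to different blocks, giving {X} and {K}.
On input 1, block {L,N} splits into {N} and {L}.
No further refinement is possible. Final partition (6 blocks): {X} | {N} | {T} | {U,W} | {K} | {L}.

6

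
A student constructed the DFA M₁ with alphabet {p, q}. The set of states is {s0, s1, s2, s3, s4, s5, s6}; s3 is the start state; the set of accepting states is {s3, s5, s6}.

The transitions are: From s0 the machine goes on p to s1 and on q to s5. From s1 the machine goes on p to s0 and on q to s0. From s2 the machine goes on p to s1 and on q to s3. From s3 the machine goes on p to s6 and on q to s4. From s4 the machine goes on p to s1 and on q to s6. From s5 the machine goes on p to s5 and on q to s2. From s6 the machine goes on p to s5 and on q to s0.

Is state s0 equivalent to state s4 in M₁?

Every state is reachable, so we keep all 7.
Start with accepting vs non-accepting: {s3,s5,s6} | {s0,s1,s2,s4}.
On input q, block {s0,s1,s2,s4} splits into {s0,s2,s4} and {s1}.
The partition is now stable with 3 blocks: {s3,s5,s6} | {s0,s2,s4} | {s1}.
s0 and s4 lie in the same block of the stable partition, so they are equivalent — no string distinguishes them.

Yes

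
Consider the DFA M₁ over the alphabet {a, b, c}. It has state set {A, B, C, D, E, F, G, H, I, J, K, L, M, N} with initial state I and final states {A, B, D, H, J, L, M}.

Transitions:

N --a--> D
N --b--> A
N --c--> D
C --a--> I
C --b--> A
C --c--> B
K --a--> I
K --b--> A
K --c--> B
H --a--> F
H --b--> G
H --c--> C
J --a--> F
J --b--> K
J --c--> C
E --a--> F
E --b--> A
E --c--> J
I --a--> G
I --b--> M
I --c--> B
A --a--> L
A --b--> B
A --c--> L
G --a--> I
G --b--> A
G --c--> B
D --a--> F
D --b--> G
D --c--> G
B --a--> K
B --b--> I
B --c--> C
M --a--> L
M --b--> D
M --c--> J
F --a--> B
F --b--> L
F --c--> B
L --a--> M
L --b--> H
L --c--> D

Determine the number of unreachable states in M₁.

BFS from I reaches {A, B, C, D, F, G, H, I, J, K, L, M}; the 2 state(s) E, N are never visited.

2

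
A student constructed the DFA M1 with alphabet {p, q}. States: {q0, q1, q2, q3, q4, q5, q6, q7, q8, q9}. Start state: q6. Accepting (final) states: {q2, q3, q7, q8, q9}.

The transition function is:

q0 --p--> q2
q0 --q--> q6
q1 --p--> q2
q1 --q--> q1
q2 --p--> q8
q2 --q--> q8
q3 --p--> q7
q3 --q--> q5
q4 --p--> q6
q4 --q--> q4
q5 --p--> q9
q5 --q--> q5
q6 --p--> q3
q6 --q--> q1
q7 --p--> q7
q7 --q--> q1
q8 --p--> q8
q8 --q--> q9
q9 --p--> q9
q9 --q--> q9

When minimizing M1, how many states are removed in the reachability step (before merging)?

2

BFS from q6 reaches {q1, q2, q3, q5, q6, q7, q8, q9}; the 2 state(s) q0, q4 are never visited.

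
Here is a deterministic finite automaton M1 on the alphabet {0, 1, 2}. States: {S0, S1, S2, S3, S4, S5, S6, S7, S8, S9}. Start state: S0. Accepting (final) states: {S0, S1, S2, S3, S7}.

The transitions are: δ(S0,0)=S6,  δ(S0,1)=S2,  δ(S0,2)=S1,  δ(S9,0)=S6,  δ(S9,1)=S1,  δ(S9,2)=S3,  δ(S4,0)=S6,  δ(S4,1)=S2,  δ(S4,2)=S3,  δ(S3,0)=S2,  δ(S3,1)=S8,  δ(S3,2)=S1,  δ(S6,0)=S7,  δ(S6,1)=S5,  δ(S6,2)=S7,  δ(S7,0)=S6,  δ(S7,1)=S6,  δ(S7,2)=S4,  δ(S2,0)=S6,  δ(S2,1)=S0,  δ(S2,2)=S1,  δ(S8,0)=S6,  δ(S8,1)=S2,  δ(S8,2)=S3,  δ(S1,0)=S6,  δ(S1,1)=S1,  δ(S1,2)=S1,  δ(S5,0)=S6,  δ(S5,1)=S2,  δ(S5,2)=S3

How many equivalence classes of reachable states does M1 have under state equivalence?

5

Reachable states from the start: {S0,S1,S2,S3,S4,S5,S6,S7,S8}. Unreachable: {S9} — drop them.
Start with accepting vs non-accepting: {S0,S1,S2,S3,S7} | {S4,S5,S6,S8}.
Split {S0,S1,S2,S3,S7} by δ(·,0) → {S0,S1,S2,S7} and {S3}.
On input 1, block {S0,S1,S2,S7} splits into {S0,S1,S2} and {S7}.
On input 0, block {S4,S5,S6,S8} splits into {S4,S5,S8} and {S6}.
No further refinement is possible. Final partition (5 blocks): {S0,S1,S2} | {S4,S5,S8} | {S3} | {S7} | {S6}.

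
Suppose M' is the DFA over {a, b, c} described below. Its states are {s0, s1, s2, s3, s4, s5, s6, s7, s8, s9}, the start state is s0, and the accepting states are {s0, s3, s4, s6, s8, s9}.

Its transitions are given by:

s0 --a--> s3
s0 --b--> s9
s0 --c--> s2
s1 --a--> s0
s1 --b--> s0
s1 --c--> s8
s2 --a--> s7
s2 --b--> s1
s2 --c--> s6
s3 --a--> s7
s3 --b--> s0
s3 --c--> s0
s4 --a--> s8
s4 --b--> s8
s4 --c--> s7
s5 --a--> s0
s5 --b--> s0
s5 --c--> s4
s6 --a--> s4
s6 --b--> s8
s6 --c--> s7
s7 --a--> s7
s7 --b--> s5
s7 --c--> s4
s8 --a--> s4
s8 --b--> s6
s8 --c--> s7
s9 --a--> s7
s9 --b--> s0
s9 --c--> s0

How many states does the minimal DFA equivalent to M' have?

Every state is reachable, so we keep all 10.
P0 = {s0,s3,s4,s6,s8,s9} | {s1,s2,s5,s7}.
Refine {s0,s3,s4,s6,s8,s9} on symbol a: members go to different blocks, giving {s0,s4,s6,s8} and {s3,s9}.
Refine {s0,s4,s6,s8} on symbol a: members go to different blocks, giving {s4,s6,s8} and {s0}.
Refine {s1,s2,s5,s7} on symbol a: members go to different blocks, giving {s1,s5} and {s2,s7}.
No further refinement is possible. Final partition (5 blocks): {s4,s6,s8} | {s1,s5} | {s3,s9} | {s0} | {s2,s7}.

5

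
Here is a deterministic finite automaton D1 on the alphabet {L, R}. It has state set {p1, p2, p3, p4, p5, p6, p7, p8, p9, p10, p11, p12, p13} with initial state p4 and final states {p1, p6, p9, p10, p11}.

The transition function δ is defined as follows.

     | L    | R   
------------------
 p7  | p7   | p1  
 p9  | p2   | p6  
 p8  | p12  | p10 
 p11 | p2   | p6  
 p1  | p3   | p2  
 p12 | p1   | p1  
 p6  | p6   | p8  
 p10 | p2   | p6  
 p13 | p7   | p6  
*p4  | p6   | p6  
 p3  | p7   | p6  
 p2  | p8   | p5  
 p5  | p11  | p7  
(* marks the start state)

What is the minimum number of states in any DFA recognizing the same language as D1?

10

States {p9,p13} cannot be reached from the start state, so discard them.
P0 = {p1,p6,p10,p11} | {p2,p3,p4,p5,p7,p8,p12}.
Refine {p1,p6,p10,p11} on symbol L: members go to different blocks, giving {p1,p10,p11} and {p6}.
Refine {p1,p10,p11} on symbol R: members go to different blocks, giving {p10,p11} and {p1}.
On input L, block {p2,p3,p4,p5,p7,p8,p12} splits into {p2,p3,p7,p8} and {p4} and {p5} and {p12}.
Refine {p2,p3,p7,p8} on symbol L: members go to different blocks, giving {p2,p3,p7} and {p8}.
Split {p2,p3,p7} by δ(·,L) → {p3,p7} and {p2}.
Split {p3,p7} by δ(·,R) → {p3} and {p7}.
No further refinement is possible. Final partition (10 blocks): {p10,p11} | {p3} | {p6} | {p1} | {p4} | {p5} | {p12} | {p8} | {p2} | {p7}.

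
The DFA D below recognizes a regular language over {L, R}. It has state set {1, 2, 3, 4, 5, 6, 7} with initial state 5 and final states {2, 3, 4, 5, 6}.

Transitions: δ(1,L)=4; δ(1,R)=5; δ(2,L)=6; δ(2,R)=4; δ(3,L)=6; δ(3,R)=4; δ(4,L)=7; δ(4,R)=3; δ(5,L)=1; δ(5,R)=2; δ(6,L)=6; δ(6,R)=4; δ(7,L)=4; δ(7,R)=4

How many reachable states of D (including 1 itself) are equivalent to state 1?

Initial partition by acceptance: {2,3,4,5,6} | {1,7}.
Refine {2,3,4,5,6} on symbol L: members go to different blocks, giving {2,3,6} and {4,5}.
The partition is now stable with 3 blocks: {2,3,6} | {1,7} | {4,5}.
The equivalence class containing 1 is {1,7}, of size 2.

2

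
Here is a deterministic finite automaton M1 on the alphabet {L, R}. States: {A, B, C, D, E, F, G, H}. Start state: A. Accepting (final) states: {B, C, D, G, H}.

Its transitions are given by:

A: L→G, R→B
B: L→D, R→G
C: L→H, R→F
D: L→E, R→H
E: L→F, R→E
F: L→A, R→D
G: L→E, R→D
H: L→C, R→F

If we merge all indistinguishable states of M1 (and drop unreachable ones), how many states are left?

7

P0 = {B,C,D,G,H} | {A,E,F}.
On input L, block {B,C,D,G,H} splits into {B,C,H} and {D,G}.
Refine {B,C,H} on symbol L: members go to different blocks, giving {C,H} and {B}.
On input L, block {A,E,F} splits into {E,F} and {A}.
On input L, block {E,F} splits into {E} and {F}.
Split {D,G} by δ(·,R) → {D} and {G}.
The partition is now stable with 7 blocks: {C,H} | {E} | {D} | {B} | {A} | {F} | {G}.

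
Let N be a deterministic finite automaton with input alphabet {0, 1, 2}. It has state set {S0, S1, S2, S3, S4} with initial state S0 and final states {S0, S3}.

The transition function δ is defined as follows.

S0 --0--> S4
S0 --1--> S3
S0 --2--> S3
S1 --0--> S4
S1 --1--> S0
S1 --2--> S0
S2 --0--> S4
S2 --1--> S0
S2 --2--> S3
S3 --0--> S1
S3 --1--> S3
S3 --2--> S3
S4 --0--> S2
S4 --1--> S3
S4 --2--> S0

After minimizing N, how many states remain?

Start with accepting vs non-accepting: {S0,S3} | {S1,S2,S4}.
Stable partition: {S0,S3} | {S1,S2,S4} — 2 equivalence classes.

2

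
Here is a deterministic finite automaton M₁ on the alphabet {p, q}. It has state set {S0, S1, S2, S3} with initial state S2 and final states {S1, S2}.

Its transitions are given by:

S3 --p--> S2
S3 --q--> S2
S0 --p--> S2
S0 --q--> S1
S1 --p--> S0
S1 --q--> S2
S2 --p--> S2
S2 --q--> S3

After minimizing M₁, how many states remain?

2

First remove the unreachable states {S0,S1}; 2 states remain.
Initial partition by acceptance: {S2} | {S3}.
The partition is now stable with 2 blocks: {S2} | {S3}.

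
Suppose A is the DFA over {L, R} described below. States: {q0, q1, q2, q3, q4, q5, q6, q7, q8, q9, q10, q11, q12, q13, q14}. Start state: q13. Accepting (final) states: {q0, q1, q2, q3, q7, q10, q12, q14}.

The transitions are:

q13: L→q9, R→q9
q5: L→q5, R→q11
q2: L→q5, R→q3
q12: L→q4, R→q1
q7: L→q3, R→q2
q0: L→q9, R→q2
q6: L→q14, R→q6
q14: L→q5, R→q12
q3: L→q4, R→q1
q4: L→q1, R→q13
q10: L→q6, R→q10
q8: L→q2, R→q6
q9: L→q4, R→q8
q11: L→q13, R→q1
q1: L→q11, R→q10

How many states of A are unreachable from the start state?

2

No path from q13 leads to q0, q7; the other 13 states are all reachable.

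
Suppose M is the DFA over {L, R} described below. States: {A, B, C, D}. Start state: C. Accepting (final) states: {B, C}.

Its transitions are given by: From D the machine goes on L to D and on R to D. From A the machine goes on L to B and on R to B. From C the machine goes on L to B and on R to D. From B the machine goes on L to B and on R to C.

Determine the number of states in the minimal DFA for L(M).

3

States {A} cannot be reached from the start state, so discard them.
P0 = {B,C} | {D}.
On input R, block {B,C} splits into {B} and {C}.
Stable partition: {B} | {D} | {C} — 3 equivalence classes.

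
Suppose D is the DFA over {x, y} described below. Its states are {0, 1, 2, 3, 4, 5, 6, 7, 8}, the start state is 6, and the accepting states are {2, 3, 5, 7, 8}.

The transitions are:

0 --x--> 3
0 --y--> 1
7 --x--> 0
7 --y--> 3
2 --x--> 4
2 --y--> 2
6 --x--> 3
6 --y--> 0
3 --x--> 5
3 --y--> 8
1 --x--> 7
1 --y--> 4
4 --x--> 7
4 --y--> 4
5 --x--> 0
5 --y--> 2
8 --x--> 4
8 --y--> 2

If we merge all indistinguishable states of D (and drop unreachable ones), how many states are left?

7

All states are reachable from the start state.
Start with accepting vs non-accepting: {2,3,5,7,8} | {0,1,4,6}.
Split {2,3,5,7,8} by δ(·,x) → {2,5,7,8} and {3}.
On input y, block {2,5,7,8} splits into {2,5,8} and {7}.
Split {0,1,4,6} by δ(·,x) → {0,6} and {1,4}.
On input x, block {2,5,8} splits into {2,8} and {5}.
On input y, block {0,6} splits into {0} and {6}.
The partition is now stable with 7 blocks: {2,8} | {0} | {3} | {7} | {1,4} | {5} | {6}.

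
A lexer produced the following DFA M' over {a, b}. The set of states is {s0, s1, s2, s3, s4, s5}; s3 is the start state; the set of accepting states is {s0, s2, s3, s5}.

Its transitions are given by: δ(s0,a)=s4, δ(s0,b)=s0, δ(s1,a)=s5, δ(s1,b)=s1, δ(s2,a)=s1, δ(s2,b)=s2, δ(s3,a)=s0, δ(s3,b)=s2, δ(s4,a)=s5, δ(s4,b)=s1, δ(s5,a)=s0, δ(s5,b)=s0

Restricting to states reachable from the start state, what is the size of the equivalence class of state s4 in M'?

P0 = {s0,s2,s3,s5} | {s1,s4}.
Split {s0,s2,s3,s5} by δ(·,a) → {s0,s2} and {s3,s5}.
No further refinement is possible. Final partition (3 blocks): {s0,s2} | {s1,s4} | {s3,s5}.
The equivalence class containing s4 is {s1,s4}, of size 2.

2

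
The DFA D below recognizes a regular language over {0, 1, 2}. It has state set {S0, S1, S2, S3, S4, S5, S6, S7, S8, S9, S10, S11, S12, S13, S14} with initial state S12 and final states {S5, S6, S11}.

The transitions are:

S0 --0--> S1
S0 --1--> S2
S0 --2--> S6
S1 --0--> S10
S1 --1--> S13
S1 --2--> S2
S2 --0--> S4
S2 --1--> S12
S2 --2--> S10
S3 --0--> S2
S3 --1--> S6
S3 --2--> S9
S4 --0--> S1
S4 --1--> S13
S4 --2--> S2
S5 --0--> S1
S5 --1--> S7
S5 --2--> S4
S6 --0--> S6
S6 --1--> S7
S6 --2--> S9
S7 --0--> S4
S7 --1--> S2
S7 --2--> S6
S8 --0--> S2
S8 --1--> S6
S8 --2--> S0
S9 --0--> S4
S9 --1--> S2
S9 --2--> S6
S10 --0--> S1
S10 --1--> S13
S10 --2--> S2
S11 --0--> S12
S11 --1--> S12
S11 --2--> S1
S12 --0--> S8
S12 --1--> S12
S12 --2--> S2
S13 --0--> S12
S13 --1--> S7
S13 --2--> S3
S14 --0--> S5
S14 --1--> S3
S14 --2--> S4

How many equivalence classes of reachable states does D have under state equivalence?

7

Reachable states from the start: {S0,S1,S2,S3,S4,S6,S7,S8,S9,S10,S12,S13}. Unreachable: {S5,S11,S14} — drop them.
Start with accepting vs non-accepting: {S6} | {S0,S1,S2,S3,S4,S7,S8,S9,S10,S12,S13}.
Split {S0,S1,S2,S3,S4,S7,S8,S9,S10,S12,S13} by δ(·,1) → {S0,S1,S2,S4,S7,S9,S10,S12,S13} and {S3,S8}.
Refine {S0,S1,S2,S4,S7,S9,S10,S12,S13} on symbol 0: members go to different blocks, giving {S0,S1,S2,S4,S7,S9,S10,S13} and {S12}.
On input 0, block {S0,S1,S2,S4,S7,S9,S10,S13} splits into {S0,S1,S2,S4,S7,S9,S10} and {S13}.
On input 1, block {S0,S1,S2,S4,S7,S9,S10} splits into {S0,S7,S9} and {S1,S4,S10} and {S2}.
Stable partition: {S6} | {S0,S7,S9} | {S3,S8} | {S12} | {S13} | {S1,S4,S10} | {S2} — 7 equivalence classes.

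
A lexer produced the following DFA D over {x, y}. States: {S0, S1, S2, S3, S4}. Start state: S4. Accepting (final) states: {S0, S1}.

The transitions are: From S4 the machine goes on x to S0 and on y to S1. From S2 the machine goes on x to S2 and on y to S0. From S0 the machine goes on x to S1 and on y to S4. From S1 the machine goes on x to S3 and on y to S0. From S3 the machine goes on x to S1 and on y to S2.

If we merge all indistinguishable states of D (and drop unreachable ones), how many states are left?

5

Start with accepting vs non-accepting: {S0,S1} | {S2,S3,S4}.
Split {S0,S1} by δ(·,x) → {S0} and {S1}.
On input x, block {S2,S3,S4} splits into {S2} and {S3} and {S4}.
Stable partition: {S0} | {S2} | {S1} | {S3} | {S4} — 5 equivalence classes.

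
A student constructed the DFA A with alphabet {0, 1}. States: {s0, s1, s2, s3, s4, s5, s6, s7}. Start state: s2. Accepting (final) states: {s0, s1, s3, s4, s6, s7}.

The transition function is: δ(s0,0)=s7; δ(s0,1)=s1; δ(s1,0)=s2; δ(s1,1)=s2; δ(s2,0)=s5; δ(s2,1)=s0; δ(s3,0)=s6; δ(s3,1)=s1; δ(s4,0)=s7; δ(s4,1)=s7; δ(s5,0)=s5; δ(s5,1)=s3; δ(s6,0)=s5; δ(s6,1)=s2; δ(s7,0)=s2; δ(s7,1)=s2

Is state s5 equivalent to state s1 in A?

No

States {s4} cannot be reached from the start state, so discard them.
P0 = {s0,s1,s3,s6,s7} | {s2,s5}.
On input 0, block {s0,s1,s3,s6,s7} splits into {s1,s6,s7} and {s0,s3}.
No further refinement is possible. Final partition (3 blocks): {s1,s6,s7} | {s2,s5} | {s0,s3}.
s5 and s1 end up in different blocks, so they are distinguishable. For instance, the string 'ε' is accepted from only s1.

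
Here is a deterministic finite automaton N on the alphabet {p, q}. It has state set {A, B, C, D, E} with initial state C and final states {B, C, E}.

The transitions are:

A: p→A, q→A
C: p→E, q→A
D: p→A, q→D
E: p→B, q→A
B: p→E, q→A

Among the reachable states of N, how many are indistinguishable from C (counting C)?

3

First remove the unreachable states {D}; 4 states remain.
Start with accepting vs non-accepting: {B,C,E} | {A}.
The partition is now stable with 2 blocks: {B,C,E} | {A}.
The equivalence class containing C is {B,C,E}, of size 3.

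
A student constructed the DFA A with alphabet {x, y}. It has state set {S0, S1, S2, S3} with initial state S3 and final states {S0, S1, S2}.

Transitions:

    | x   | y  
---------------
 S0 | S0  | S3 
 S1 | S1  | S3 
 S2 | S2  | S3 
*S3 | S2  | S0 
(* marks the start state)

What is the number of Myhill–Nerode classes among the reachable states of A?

Reachable states from the start: {S0,S2,S3}. Unreachable: {S1} — drop them.
P0 = {S0,S2} | {S3}.
The partition is now stable with 2 blocks: {S0,S2} | {S3}.

2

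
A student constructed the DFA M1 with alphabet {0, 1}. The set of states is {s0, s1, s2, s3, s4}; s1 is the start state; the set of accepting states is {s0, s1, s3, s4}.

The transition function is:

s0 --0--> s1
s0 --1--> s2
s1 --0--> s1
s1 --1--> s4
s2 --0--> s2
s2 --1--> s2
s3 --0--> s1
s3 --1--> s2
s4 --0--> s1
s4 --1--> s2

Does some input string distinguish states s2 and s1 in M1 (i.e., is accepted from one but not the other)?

Reachable states from the start: {s1,s2,s4}. Unreachable: {s0,s3} — drop them.
Start with accepting vs non-accepting: {s1,s4} | {s2}.
Refine {s1,s4} on symbol 1: members go to different blocks, giving {s1} and {s4}.
The partition is now stable with 3 blocks: {s1} | {s2} | {s4}.
s2 and s1 end up in different blocks, so they are distinguishable. For instance, the string 'ε' is accepted from only s1.

Yes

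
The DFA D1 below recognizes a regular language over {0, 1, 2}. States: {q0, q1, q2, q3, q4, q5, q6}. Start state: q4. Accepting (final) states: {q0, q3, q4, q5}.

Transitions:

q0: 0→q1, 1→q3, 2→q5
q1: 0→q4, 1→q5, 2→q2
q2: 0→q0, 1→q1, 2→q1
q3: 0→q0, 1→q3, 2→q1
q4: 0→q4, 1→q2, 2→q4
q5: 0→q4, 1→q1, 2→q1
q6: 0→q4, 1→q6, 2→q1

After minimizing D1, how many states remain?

States {q6} cannot be reached from the start state, so discard them.
P0 = {q0,q3,q4,q5} | {q1,q2}.
Refine {q0,q3,q4,q5} on symbol 0: members go to different blocks, giving {q3,q4,q5} and {q0}.
Refine {q3,q4,q5} on symbol 0: members go to different blocks, giving {q4,q5} and {q3}.
Refine {q4,q5} on symbol 2: members go to different blocks, giving {q4} and {q5}.
On input 0, block {q1,q2} splits into {q1} and {q2}.
Stable partition: {q4} | {q1} | {q0} | {q3} | {q5} | {q2} — 6 equivalence classes.

6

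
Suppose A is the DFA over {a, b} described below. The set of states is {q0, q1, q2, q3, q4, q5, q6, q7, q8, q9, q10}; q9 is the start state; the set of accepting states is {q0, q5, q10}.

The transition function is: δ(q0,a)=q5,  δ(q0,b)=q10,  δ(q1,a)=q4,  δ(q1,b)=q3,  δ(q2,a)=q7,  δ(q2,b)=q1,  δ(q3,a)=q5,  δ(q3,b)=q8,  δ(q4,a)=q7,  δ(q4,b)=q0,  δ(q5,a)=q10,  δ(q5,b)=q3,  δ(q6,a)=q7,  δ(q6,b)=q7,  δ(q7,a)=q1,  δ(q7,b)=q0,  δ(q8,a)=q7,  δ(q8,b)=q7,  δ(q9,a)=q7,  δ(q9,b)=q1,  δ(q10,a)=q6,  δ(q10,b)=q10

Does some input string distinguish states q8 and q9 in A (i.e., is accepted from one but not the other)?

Yes

Reachable states from the start: {q0,q1,q3,q4,q5,q6,q7,q8,q9,q10}. Unreachable: {q2} — drop them.
Start with accepting vs non-accepting: {q0,q5,q10} | {q1,q3,q4,q6,q7,q8,q9}.
On input a, block {q0,q5,q10} splits into {q0,q5} and {q10}.
On input a, block {q0,q5} splits into {q0} and {q5}.
Split {q1,q3,q4,q6,q7,q8,q9} by δ(·,a) → {q1,q4,q6,q7,q8,q9} and {q3}.
On input b, block {q1,q4,q6,q7,q8,q9} splits into {q6,q8,q9} and {q4,q7} and {q1}.
Refine {q6,q8,q9} on symbol b: members go to different blocks, giving {q6,q8} and {q9}.
On input a, block {q4,q7} splits into {q4} and {q7}.
The partition is now stable with 9 blocks: {q0} | {q6,q8} | {q10} | {q5} | {q3} | {q4} | {q1} | {q9} | {q7}.
q8 and q9 end up in different blocks, so they are distinguishable. For instance, the string 'bb' is accepted from only q8.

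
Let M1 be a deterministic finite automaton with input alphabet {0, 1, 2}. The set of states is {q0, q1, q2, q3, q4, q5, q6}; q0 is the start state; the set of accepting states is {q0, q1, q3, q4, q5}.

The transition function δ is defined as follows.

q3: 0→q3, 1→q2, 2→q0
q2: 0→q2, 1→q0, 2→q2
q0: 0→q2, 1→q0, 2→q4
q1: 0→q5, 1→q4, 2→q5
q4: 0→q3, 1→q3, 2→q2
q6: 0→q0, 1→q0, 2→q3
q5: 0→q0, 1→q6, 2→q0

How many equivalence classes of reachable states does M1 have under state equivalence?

4

States {q1,q5,q6} cannot be reached from the start state, so discard them.
P0 = {q0,q3,q4} | {q2}.
Refine {q0,q3,q4} on symbol 0: members go to different blocks, giving {q3,q4} and {q0}.
On input 1, block {q3,q4} splits into {q3} and {q4}.
The partition is now stable with 4 blocks: {q3} | {q2} | {q0} | {q4}.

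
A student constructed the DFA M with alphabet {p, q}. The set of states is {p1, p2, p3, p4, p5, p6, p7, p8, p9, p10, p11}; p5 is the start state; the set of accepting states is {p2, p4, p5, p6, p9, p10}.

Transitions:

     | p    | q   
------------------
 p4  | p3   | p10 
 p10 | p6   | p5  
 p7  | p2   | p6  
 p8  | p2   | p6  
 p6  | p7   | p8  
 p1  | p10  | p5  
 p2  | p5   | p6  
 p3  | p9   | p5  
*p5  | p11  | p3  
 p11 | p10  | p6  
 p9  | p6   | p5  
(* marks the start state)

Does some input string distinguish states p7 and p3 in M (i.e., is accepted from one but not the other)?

No

First remove the unreachable states {p1,p4}; 9 states remain.
Initial partition by acceptance: {p2,p5,p6,p9,p10} | {p3,p7,p8,p11}.
On input p, block {p2,p5,p6,p9,p10} splits into {p2,p9,p10} and {p5,p6}.
Stable partition: {p2,p9,p10} | {p3,p7,p8,p11} | {p5,p6} — 3 equivalence classes.
p7 and p3 lie in the same block of the stable partition, so they are equivalent — no string distinguishes them.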